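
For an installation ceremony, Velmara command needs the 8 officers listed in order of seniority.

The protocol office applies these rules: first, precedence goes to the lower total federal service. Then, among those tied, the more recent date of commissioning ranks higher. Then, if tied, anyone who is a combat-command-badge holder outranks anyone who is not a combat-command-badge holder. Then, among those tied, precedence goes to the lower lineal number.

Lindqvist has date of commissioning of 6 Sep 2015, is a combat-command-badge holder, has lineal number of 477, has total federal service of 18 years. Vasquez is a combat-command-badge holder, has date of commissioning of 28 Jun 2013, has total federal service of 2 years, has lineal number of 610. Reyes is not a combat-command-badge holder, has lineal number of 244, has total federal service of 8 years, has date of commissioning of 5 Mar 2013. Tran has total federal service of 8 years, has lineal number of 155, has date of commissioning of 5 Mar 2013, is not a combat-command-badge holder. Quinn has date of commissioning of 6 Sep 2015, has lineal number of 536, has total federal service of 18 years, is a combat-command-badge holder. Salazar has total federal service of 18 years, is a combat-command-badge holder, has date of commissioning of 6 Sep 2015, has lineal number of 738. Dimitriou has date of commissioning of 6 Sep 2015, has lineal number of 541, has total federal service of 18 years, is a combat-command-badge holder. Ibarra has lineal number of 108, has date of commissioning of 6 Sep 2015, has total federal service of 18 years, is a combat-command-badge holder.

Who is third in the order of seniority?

By total federal service (lower first): Vasquez (2 years); then Tran and Reyes (both 8 years); then Ibarra, Lindqvist, Quinn, Dimitriou and Salazar (each 18 years).
Tran and Reyes both have date of commissioning 5 Mar 2013, so the next rule applies.
Tran and Reyes are each not a combat-command-badge holder, so the next rule applies.
Among Tran and Reyes, by lineal number (lower first): Tran (155) before Reyes (244).
Ibarra, Lindqvist, Quinn, Dimitriou and Salazar all have date of commissioning 6 Sep 2015, so the next rule applies.
Ibarra, Lindqvist, Quinn, Dimitriou and Salazar are each a combat-command-badge holder, so the next rule applies.
Among Ibarra, Lindqvist, Quinn, Dimitriou and Salazar, by lineal number (lower first): Ibarra (108) before Lindqvist (477) before Quinn (536) before Dimitriou (541) before Salazar (738).
Order: Vasquez, Tran, Reyes, Ibarra, Lindqvist, Quinn, Dimitriou, Salazar.

Reyes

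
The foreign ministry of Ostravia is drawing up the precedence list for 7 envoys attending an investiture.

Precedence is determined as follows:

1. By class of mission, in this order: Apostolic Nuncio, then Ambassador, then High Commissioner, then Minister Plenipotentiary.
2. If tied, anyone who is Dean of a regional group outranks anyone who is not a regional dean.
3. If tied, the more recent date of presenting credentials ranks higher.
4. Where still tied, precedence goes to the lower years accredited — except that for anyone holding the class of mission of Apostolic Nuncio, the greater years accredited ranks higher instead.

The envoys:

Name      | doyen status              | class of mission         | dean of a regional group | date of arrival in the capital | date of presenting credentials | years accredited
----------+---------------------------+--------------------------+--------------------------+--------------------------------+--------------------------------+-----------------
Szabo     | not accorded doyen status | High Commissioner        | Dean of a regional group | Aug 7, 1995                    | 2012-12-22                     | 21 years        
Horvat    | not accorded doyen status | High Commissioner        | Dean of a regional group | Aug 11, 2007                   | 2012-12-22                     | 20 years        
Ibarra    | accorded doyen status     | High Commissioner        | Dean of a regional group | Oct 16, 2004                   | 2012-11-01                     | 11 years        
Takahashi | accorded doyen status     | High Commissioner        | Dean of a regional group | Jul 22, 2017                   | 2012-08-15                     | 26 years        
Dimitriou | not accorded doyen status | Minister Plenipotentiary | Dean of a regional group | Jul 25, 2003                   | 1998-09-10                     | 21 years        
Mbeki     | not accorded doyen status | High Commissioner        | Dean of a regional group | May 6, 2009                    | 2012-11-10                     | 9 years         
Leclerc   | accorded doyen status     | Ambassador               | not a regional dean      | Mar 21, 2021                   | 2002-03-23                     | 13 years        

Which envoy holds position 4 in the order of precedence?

By class of mission: Leclerc (Ambassador); then Horvat, Szabo, Mbeki, Ibarra and Takahashi (High Commissioner); then Dimitriou (Minister Plenipotentiary).
Horvat, Szabo, Mbeki, Ibarra and Takahashi are each Dean of a regional group, so the next rule applies.
Among Horvat, Szabo, Mbeki, Ibarra and Takahashi, by date of presenting credentials (later first): Horvat and Szabo (2012-12-22) before Mbeki (2012-11-10) before Ibarra (2012-11-01) before Takahashi (2012-08-15).
Among Horvat and Szabo, by years accredited (lower first): Horvat (20 years) before Szabo (21 years).
Order: Leclerc, Horvat, Szabo, Mbeki, Ibarra, Takahashi, Dimitriou.

Mbeki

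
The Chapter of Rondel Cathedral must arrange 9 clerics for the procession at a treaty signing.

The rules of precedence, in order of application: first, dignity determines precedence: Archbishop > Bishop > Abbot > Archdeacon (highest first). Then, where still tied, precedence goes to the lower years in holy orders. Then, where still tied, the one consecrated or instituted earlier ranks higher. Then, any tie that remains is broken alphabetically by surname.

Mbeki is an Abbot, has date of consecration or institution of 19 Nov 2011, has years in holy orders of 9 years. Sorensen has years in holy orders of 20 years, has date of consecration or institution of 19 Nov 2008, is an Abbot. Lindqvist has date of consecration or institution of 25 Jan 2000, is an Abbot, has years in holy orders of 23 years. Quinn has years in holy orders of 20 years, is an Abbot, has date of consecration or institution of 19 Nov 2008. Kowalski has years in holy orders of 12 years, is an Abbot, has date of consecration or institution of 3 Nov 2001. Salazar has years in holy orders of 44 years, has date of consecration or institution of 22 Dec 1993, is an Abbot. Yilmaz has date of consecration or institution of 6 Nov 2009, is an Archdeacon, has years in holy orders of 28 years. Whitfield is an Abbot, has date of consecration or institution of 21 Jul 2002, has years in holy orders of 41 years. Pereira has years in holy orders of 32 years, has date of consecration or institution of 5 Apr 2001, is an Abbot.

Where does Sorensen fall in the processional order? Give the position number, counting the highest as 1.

4

By dignity: Mbeki, Kowalski, Quinn, Sorensen, Lindqvist, Pereira, Whitfield and Salazar (Abbot); then Yilmaz (Archdeacon).
Among Mbeki, Kowalski, Quinn, Sorensen, Lindqvist, Pereira, Whitfield and Salazar, by years in holy orders (lower first): Mbeki (9 years) before Kowalski (12 years) before Quinn and Sorensen (20 years) before Lindqvist (23 years) before Pereira (32 years) before Whitfield (41 years) before Salazar (44 years).
Quinn and Sorensen both have date of consecration or institution 19 Nov 2008, so the next rule applies.
Among Quinn and Sorensen, alphabetically by surname: Quinn before Sorensen.
Order: Mbeki, Kowalski, Quinn, Sorensen, Lindqvist, Pereira, Whitfield, Salazar, Yilmaz. So position 4.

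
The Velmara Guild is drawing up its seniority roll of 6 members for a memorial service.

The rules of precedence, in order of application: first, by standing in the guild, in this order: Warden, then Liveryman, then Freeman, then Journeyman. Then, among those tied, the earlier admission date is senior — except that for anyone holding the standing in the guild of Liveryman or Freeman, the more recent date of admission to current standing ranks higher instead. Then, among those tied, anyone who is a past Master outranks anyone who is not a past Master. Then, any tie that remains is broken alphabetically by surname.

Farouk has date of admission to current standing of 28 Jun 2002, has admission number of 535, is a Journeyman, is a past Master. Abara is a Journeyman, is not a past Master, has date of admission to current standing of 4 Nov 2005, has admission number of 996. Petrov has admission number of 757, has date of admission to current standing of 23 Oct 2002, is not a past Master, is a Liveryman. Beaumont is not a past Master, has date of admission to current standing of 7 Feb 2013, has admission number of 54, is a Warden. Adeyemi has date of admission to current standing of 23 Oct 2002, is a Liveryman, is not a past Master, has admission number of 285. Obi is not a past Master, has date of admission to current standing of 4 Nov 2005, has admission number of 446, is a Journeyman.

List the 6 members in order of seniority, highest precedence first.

By standing in the guild: Beaumont (Warden); then Adeyemi and Petrov (Liveryman); then Farouk, Abara and Obi (Journeyman).
Adeyemi and Petrov both have date of admission to current standing 23 Oct 2002, so the next rule applies.
Adeyemi and Petrov are each not a past Master, so the next rule applies.
Among Adeyemi and Petrov, alphabetically by surname: Adeyemi before Petrov.
Among Farouk, Abara and Obi, by date of admission to current standing (earlier first): Farouk (28 Jun 2002) before Abara and Obi (4 Nov 2005).
Abara and Obi are each not a past Master, so the next rule applies.
Among Abara and Obi, alphabetically by surname: Abara before Obi.
Full order: Beaumont, Adeyemi, Petrov, Farouk, Abara, Obi.

Beaumont, Adeyemi, Petrov, Farouk, Abara, Obi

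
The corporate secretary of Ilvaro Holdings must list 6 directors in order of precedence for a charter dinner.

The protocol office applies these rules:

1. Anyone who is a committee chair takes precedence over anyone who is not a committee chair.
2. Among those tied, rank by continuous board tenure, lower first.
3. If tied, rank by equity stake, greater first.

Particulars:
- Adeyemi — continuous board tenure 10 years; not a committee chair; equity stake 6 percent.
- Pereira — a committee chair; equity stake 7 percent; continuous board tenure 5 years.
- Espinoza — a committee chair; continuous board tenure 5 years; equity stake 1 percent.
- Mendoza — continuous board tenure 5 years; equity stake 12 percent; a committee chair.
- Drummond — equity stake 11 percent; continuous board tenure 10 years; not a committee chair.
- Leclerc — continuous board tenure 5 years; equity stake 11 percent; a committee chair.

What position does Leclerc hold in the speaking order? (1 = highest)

2

By the first rule: Mendoza, Leclerc, Pereira and Espinoza (each a committee chair); then Drummond and Adeyemi (both not a committee chair).
Mendoza, Leclerc, Pereira and Espinoza all have continuous board tenure 5 years, so the next rule applies.
Among Mendoza, Leclerc, Pereira and Espinoza, by equity stake (higher first): Mendoza (12 percent) before Leclerc (11 percent) before Pereira (7 percent) before Espinoza (1 percent).
Drummond and Adeyemi both have continuous board tenure 10 years, so the next rule applies.
Among Drummond and Adeyemi, by equity stake (higher first): Drummond (11 percent) before Adeyemi (6 percent).
Order: Mendoza, Leclerc, Pereira, Espinoza, Drummond, Adeyemi. So position 2.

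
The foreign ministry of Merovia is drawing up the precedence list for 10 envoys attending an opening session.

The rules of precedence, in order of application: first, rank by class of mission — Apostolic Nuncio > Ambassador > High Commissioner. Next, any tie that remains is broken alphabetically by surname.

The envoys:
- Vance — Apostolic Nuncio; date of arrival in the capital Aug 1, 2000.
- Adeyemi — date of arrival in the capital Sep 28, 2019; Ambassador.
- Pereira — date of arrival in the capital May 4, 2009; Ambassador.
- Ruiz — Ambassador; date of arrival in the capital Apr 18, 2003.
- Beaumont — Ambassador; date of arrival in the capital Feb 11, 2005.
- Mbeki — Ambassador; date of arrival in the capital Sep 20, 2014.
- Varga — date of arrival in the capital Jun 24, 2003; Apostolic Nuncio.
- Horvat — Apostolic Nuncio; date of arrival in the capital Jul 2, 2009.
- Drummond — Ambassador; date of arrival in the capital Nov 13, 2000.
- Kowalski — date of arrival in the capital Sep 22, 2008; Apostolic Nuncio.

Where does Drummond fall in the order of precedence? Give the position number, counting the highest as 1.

By class of mission: Horvat, Kowalski, Vance and Varga (Apostolic Nuncio); then Adeyemi, Beaumont, Drummond, Mbeki, Pereira and Ruiz (Ambassador).
Among Horvat, Kowalski, Vance and Varga, alphabetically by surname: Horvat before Kowalski before Vance before Varga.
Among Adeyemi, Beaumont, Drummond, Mbeki, Pereira and Ruiz, alphabetically by surname: Adeyemi before Beaumont before Drummond before Mbeki before Pereira before Ruiz.
Order: Horvat, Kowalski, Vance, Varga, Adeyemi, Beaumont, Drummond, Mbeki, Pereira, Ruiz. So position 7.

7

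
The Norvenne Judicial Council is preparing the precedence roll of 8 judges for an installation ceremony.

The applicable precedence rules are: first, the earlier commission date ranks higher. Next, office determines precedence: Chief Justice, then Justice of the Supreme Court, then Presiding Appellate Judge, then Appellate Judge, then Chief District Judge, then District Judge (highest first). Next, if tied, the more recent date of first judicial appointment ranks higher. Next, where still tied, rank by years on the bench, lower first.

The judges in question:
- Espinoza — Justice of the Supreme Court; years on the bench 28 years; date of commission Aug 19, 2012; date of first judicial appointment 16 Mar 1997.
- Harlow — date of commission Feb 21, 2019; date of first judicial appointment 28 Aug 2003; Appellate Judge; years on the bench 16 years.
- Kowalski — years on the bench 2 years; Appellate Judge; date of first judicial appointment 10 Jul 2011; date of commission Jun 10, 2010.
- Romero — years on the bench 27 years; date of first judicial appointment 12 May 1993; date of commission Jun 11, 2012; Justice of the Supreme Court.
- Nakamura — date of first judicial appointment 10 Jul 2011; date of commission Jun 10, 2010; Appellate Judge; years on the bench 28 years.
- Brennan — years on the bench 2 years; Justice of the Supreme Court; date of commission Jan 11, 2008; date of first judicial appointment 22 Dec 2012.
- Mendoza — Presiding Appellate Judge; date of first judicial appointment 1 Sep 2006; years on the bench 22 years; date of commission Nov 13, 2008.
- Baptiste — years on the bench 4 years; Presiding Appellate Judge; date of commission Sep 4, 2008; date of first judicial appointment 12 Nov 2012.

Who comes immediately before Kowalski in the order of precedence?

Mendoza

By date of commission (earlier first): Brennan (Jan 11, 2008); then Baptiste (Sep 4, 2008); then Mendoza (Nov 13, 2008); then Kowalski and Nakamura (both Jun 10, 2010); then Romero (Jun 11, 2012); then Espinoza (Aug 19, 2012); then Harlow (Feb 21, 2019).
Kowalski and Nakamura are each Appellate Judge, so the next rule applies.
Kowalski and Nakamura both have date of first judicial appointment 10 Jul 2011, so the next rule applies.
Among Kowalski and Nakamura, by years on the bench (lower first): Kowalski (2 years) before Nakamura (28 years).
Order: Brennan, Baptiste, Mendoza, Kowalski, Nakamura, Romero, Espinoza, Harlow.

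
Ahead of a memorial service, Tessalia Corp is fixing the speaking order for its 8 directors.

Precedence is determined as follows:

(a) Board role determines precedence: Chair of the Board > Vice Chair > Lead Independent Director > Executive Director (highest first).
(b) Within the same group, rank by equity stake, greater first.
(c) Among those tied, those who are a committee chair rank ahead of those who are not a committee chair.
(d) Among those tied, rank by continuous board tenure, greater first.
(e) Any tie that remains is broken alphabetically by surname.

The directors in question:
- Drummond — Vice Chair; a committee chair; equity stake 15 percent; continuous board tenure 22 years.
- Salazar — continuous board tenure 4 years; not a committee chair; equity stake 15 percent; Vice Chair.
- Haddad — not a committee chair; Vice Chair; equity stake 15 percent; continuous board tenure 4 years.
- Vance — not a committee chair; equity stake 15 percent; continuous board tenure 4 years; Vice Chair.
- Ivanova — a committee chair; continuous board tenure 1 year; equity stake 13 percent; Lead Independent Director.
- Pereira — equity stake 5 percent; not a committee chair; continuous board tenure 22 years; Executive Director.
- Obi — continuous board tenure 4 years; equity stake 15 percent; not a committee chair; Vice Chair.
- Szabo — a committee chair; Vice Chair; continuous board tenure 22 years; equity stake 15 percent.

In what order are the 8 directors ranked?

By board role: Drummond, Szabo, Haddad, Obi, Salazar and Vance (Vice Chair); then Ivanova (Lead Independent Director); then Pereira (Executive Director).
Drummond, Szabo, Haddad, Obi, Salazar and Vance all have equity stake 15 percent, so the next rule applies.
Among Drummond, Szabo, Haddad, Obi, Salazar and Vance, a committee chair before not a committee chair: Drummond and Szabo (a committee chair) before Haddad, Obi, Salazar and Vance (not a committee chair).
Drummond and Szabo both have continuous board tenure 22 years, so the next rule applies.
Among Drummond and Szabo, alphabetically by surname: Drummond before Szabo.
Haddad, Obi, Salazar and Vance all have continuous board tenure 4 years, so the next rule applies.
Among Haddad, Obi, Salazar and Vance, alphabetically by surname: Haddad before Obi before Salazar before Vance.
Full order: Drummond, Szabo, Haddad, Obi, Salazar, Vance, Ivanova, Pereira.

Drummond, Szabo, Haddad, Obi, Salazar, Vance, Ivanova, Pereira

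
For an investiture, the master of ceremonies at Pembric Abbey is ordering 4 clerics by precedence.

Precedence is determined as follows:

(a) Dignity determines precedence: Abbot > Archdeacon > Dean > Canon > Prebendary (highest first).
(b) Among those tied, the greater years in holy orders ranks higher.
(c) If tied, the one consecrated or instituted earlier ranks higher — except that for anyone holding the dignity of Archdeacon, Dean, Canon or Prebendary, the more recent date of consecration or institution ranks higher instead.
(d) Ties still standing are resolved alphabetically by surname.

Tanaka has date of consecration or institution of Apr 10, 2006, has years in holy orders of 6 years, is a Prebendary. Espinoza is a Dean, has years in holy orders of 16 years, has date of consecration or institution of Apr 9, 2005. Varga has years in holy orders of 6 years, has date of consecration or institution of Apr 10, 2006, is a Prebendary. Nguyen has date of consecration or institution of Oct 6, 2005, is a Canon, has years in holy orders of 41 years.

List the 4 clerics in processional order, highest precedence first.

By dignity: Espinoza (Dean); then Nguyen (Canon); then Tanaka and Varga (Prebendary).
Tanaka and Varga both have years in holy orders 6 years, so the next rule applies.
Tanaka and Varga both have date of consecration or institution Apr 10, 2006, so the next rule applies.
Among Tanaka and Varga, alphabetically by surname: Tanaka before Varga.
Full order: Espinoza, Nguyen, Tanaka, Varga.

Espinoza, Nguyen, Tanaka, Varga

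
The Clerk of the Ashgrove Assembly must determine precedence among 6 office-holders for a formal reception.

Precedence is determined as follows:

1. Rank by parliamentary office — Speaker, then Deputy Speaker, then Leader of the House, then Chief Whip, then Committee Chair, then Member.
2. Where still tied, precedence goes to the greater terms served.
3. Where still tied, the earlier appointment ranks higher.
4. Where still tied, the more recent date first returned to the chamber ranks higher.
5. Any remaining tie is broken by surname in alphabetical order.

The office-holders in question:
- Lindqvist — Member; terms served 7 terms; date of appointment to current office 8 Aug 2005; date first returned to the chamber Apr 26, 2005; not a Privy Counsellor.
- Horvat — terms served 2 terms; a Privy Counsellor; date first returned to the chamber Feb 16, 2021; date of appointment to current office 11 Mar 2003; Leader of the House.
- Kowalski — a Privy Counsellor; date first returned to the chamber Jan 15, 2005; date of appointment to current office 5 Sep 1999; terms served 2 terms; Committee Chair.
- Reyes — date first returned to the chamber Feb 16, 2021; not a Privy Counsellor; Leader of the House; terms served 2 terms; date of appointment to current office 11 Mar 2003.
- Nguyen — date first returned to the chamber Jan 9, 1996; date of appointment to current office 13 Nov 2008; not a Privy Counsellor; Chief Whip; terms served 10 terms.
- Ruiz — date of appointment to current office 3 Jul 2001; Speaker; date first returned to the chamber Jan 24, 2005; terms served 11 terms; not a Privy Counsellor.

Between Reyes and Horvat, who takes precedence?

By parliamentary office: Ruiz (Speaker); then Horvat and Reyes (Leader of the House); then Nguyen (Chief Whip); then Kowalski (Committee Chair); then Lindqvist (Member).
Horvat and Reyes both have terms served 2 terms, so the next rule applies.
Horvat and Reyes both have date of appointment to current office 11 Mar 2003, so the next rule applies.
Horvat and Reyes both have date first returned to the chamber Feb 16, 2021, so the next rule applies.
Among Horvat and Reyes, alphabetically by surname: Horvat before Reyes.
So Horvat takes precedence.

Horvat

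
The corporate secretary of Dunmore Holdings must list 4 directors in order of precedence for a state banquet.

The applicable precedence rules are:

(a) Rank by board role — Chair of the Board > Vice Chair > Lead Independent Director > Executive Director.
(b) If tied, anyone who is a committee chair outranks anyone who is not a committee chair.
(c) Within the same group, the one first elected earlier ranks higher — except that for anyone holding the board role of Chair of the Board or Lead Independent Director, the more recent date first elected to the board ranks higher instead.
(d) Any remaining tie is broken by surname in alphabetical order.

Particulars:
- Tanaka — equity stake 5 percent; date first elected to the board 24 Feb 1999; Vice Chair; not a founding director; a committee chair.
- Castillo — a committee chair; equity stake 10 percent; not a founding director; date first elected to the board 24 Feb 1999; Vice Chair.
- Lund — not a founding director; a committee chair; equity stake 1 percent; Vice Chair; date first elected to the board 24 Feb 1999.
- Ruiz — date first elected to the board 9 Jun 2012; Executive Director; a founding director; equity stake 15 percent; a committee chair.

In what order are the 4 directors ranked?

Castillo, Lund, Tanaka, Ruiz

By board role: Castillo, Lund and Tanaka (Vice Chair); then Ruiz (Executive Director).
Castillo, Lund and Tanaka are each a committee chair, so the next rule applies.
Castillo, Lund and Tanaka all have date first elected to the board 24 Feb 1999, so the next rule applies.
Among Castillo, Lund and Tanaka, alphabetically by surname: Castillo before Lund before Tanaka.
Full order: Castillo, Lund, Tanaka, Ruiz.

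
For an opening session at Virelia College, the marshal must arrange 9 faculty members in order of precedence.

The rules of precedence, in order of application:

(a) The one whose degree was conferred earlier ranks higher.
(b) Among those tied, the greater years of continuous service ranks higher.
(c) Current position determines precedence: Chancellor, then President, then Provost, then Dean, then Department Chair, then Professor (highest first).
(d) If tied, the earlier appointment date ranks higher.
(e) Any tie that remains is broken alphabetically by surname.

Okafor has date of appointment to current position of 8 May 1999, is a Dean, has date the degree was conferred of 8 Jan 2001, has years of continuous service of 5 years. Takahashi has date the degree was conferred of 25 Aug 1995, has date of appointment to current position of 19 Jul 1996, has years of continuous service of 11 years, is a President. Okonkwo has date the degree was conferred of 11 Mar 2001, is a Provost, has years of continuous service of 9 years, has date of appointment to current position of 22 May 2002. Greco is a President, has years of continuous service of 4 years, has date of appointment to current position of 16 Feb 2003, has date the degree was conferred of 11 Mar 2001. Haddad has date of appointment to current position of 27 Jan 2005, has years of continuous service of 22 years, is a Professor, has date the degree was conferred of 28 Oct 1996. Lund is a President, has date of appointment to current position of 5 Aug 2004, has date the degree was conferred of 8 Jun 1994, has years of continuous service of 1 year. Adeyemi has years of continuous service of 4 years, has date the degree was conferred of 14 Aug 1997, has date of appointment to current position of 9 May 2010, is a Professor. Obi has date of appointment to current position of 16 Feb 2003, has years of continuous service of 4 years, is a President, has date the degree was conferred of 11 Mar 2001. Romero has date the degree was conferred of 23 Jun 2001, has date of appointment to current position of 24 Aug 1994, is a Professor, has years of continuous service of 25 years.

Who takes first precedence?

Lund

By date the degree was conferred (earlier first): Lund (8 Jun 1994); then Takahashi (25 Aug 1995); then Haddad (28 Oct 1996); then Adeyemi (14 Aug 1997); then Okafor (8 Jan 2001); then Okonkwo, Greco and Obi (each 11 Mar 2001); then Romero (23 Jun 2001).
Among Okonkwo, Greco and Obi, by years of continuous service (higher first): Okonkwo (9 years) before Greco and Obi (4 years).
Greco and Obi are each President, so the next rule applies.
Greco and Obi both have date of appointment to current position 16 Feb 2003, so the next rule applies.
Among Greco and Obi, alphabetically by surname: Greco before Obi.
Order: Lund, Takahashi, Haddad, Adeyemi, Okafor, Okonkwo, Greco, Obi, Romero.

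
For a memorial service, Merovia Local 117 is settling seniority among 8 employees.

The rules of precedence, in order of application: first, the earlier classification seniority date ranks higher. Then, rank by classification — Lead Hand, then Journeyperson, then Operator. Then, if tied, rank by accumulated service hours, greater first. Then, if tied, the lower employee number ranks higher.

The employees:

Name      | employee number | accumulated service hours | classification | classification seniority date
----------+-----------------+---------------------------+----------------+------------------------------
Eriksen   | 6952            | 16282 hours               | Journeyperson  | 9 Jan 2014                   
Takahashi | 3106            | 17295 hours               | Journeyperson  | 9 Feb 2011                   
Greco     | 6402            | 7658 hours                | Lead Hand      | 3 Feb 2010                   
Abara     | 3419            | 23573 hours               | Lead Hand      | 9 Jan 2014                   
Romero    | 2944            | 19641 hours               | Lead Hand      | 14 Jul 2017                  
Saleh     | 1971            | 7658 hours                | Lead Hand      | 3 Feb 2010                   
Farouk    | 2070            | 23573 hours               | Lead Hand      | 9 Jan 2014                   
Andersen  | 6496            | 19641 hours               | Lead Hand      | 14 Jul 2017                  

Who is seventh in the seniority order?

Romero

By classification seniority date (earlier first): Saleh and Greco (both 3 Feb 2010); then Takahashi (9 Feb 2011); then Farouk, Abara and Eriksen (each 9 Jan 2014); then Romero and Andersen (both 14 Jul 2017).
Saleh and Greco are each Lead Hand, so the next rule applies.
Saleh and Greco both have accumulated service hours 7658 hours, so the next rule applies.
Among Saleh and Greco, by employee number (lower first): Saleh (1971) before Greco (6402).
Among Farouk, Abara and Eriksen, by classification: Farouk and Abara (Lead Hand) before Eriksen (Journeyperson).
Farouk and Abara both have accumulated service hours 23573 hours, so the next rule applies.
Among Farouk and Abara, by employee number (lower first): Farouk (2070) before Abara (3419).
Romero and Andersen are each Lead Hand, so the next rule applies.
Romero and Andersen both have accumulated service hours 19641 hours, so the next rule applies.
Among Romero and Andersen, by employee number (lower first): Romero (2944) before Andersen (6496).
Order: Saleh, Greco, Takahashi, Farouk, Abara, Eriksen, Romero, Andersen.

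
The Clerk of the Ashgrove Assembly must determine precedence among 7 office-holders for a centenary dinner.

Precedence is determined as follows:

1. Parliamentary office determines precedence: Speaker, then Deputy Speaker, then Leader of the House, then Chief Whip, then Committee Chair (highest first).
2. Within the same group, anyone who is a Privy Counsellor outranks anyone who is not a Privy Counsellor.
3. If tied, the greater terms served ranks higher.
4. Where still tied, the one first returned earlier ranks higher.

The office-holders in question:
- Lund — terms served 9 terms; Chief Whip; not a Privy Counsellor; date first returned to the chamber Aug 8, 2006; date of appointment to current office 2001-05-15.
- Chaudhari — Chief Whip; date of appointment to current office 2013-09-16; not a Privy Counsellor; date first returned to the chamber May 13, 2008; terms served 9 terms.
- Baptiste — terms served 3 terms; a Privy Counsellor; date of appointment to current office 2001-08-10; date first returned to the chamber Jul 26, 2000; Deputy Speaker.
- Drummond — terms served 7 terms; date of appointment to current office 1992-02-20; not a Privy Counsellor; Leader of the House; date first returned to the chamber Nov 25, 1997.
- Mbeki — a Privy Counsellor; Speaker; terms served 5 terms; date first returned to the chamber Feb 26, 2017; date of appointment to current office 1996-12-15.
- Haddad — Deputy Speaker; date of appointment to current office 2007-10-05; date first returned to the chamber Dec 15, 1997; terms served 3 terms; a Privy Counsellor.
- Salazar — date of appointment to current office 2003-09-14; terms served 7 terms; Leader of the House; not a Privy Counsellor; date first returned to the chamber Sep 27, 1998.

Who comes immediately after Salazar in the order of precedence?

Lund

By parliamentary office: Mbeki (Speaker); then Haddad and Baptiste (Deputy Speaker); then Drummond and Salazar (Leader of the House); then Lund and Chaudhari (Chief Whip).
Haddad and Baptiste are each a Privy Counsellor, so the next rule applies.
Haddad and Baptiste both have terms served 3 terms, so the next rule applies.
Among Haddad and Baptiste, by date first returned to the chamber (earlier first): Haddad (Dec 15, 1997) before Baptiste (Jul 26, 2000).
Drummond and Salazar are each not a Privy Counsellor, so the next rule applies.
Drummond and Salazar both have terms served 7 terms, so the next rule applies.
Among Drummond and Salazar, by date first returned to the chamber (earlier first): Drummond (Nov 25, 1997) before Salazar (Sep 27, 1998).
Lund and Chaudhari are each not a Privy Counsellor, so the next rule applies.
Lund and Chaudhari both have terms served 9 terms, so the next rule applies.
Among Lund and Chaudhari, by date first returned to the chamber (earlier first): Lund (Aug 8, 2006) before Chaudhari (May 13, 2008).
Order: Mbeki, Haddad, Baptiste, Drummond, Salazar, Lund, Chaudhari.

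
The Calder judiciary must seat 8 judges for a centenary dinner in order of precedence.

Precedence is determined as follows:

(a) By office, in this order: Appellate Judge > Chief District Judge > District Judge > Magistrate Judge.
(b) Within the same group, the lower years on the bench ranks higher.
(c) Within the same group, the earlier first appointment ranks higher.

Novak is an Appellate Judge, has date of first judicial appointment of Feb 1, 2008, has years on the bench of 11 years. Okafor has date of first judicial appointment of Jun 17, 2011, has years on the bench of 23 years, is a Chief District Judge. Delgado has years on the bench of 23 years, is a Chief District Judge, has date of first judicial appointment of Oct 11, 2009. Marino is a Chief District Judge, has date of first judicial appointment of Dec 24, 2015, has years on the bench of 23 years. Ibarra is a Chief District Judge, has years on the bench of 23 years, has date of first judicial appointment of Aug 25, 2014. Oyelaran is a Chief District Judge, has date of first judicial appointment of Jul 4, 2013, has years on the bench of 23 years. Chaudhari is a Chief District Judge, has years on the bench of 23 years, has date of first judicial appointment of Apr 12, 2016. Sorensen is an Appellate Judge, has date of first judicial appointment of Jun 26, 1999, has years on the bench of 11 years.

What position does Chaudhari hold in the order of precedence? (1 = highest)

8

By office: Sorensen and Novak (Appellate Judge); then Delgado, Okafor, Oyelaran, Ibarra, Marino and Chaudhari (Chief District Judge).
Sorensen and Novak both have years on the bench 11 years, so the next rule applies.
Among Sorensen and Novak, by date of first judicial appointment (earlier first): Sorensen (Jun 26, 1999) before Novak (Feb 1, 2008).
Delgado, Okafor, Oyelaran, Ibarra, Marino and Chaudhari all have years on the bench 23 years, so the next rule applies.
Among Delgado, Okafor, Oyelaran, Ibarra, Marino and Chaudhari, by date of first judicial appointment (earlier first): Delgado (Oct 11, 2009) before Okafor (Jun 17, 2011) before Oyelaran (Jul 4, 2013) before Ibarra (Aug 25, 2014) before Marino (Dec 24, 2015) before Chaudhari (Apr 12, 2016).
Order: Sorensen, Novak, Delgado, Okafor, Oyelaran, Ibarra, Marino, Chaudhari. So position 8.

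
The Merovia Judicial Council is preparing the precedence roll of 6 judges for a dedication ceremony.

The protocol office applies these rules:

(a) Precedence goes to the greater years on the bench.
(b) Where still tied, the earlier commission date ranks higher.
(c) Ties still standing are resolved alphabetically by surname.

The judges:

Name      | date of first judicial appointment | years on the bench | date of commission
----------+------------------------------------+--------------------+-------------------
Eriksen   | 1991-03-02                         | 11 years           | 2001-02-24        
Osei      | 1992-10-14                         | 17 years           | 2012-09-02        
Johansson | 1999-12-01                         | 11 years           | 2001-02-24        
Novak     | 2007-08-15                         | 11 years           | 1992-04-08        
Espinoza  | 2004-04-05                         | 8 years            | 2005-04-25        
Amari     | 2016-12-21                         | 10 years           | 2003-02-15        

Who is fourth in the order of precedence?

Johansson

By years on the bench (higher first): Osei (17 years); then Novak, Eriksen and Johansson (each 11 years); then Amari (10 years); then Espinoza (8 years).
Among Novak, Eriksen and Johansson, by date of commission (earlier first): Novak (1992-04-08) before Eriksen and Johansson (2001-02-24).
Among Eriksen and Johansson, alphabetically by surname: Eriksen before Johansson.
Order: Osei, Novak, Eriksen, Johansson, Amari, Espinoza.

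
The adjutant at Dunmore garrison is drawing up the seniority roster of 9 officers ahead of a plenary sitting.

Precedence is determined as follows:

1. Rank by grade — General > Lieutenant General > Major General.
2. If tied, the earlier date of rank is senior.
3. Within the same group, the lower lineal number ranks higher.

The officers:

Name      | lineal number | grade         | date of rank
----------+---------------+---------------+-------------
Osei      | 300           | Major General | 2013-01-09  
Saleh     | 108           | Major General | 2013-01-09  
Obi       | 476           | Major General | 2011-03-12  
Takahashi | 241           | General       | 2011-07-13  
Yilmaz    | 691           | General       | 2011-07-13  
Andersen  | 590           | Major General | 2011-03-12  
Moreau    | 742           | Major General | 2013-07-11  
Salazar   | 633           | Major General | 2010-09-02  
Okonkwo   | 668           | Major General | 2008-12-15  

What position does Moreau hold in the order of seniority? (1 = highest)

By grade: Takahashi and Yilmaz (General); then Okonkwo, Salazar, Obi, Andersen, Saleh, Osei and Moreau (Major General).
Takahashi and Yilmaz both have date of rank 2011-07-13, so the next rule applies.
Among Takahashi and Yilmaz, by lineal number (lower first): Takahashi (241) before Yilmaz (691).
Among Okonkwo, Salazar, Obi, Andersen, Saleh, Osei and Moreau, by date of rank (earlier first): Okonkwo (2008-12-15) before Salazar (2010-09-02) before Obi and Andersen (2011-03-12) before Saleh and Osei (2013-01-09) before Moreau (2013-07-11).
Among Obi and Andersen, by lineal number (lower first): Obi (476) before Andersen (590).
Among Saleh and Osei, by lineal number (lower first): Saleh (108) before Osei (300).
Order: Takahashi, Yilmaz, Okonkwo, Salazar, Obi, Andersen, Saleh, Osei, Moreau. So position 9.

9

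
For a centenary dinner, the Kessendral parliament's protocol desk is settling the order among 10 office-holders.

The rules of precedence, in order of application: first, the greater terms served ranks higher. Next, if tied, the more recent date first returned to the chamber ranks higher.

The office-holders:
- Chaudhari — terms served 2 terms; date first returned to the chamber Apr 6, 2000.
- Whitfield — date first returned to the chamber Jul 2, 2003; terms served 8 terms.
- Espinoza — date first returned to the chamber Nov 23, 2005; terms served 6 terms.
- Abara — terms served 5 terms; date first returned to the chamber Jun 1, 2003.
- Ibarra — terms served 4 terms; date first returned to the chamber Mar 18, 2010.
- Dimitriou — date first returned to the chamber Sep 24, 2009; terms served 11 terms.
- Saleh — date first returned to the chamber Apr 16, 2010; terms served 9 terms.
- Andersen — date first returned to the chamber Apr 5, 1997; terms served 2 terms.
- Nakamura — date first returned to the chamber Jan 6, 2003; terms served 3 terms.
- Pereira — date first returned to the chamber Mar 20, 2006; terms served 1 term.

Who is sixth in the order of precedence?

By terms served (higher first): Dimitriou (11 terms); then Saleh (9 terms); then Whitfield (8 terms); then Espinoza (6 terms); then Abara (5 terms); then Ibarra (4 terms); then Nakamura (3 terms); then Chaudhari and Andersen (both 2 terms); then Pereira (1 term).
Among Chaudhari and Andersen, by date first returned to the chamber (later first): Chaudhari (Apr 6, 2000) before Andersen (Apr 5, 1997).
Order: Dimitriou, Saleh, Whitfield, Espinoza, Abara, Ibarra, Nakamura, Chaudhari, Andersen, Pereira.

Ibarra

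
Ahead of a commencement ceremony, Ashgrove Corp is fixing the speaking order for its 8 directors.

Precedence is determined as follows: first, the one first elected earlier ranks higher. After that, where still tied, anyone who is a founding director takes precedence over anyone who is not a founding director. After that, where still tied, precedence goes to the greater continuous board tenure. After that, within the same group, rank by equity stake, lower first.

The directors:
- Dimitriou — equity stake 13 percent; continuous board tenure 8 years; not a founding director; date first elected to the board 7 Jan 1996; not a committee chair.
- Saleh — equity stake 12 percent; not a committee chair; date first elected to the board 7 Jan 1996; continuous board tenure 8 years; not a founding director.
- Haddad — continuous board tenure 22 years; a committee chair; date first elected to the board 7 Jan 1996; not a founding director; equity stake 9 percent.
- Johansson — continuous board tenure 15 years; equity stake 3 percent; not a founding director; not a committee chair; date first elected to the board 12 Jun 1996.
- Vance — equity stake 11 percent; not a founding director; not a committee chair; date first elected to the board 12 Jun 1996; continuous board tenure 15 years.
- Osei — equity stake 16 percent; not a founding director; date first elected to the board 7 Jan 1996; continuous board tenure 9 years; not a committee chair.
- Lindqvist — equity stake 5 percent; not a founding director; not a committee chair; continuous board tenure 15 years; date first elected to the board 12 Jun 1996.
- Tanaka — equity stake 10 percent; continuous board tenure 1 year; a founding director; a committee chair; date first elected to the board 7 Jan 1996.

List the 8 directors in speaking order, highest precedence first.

Tanaka, Haddad, Osei, Saleh, Dimitriou, Johansson, Lindqvist, Vance

By date first elected to the board (earlier first): Tanaka, Haddad, Osei, Saleh and Dimitriou (each 7 Jan 1996); then Johansson, Lindqvist and Vance (each 12 Jun 1996).
Among Tanaka, Haddad, Osei, Saleh and Dimitriou, a founding director before not a founding director: Tanaka (a founding director) before Haddad, Osei, Saleh and Dimitriou (not a founding director).
Among Haddad, Osei, Saleh and Dimitriou, by continuous board tenure (higher first): Haddad (22 years) before Osei (9 years) before Saleh and Dimitriou (8 years).
Among Saleh and Dimitriou, by equity stake (lower first): Saleh (12 percent) before Dimitriou (13 percent).
Johansson, Lindqvist and Vance are each not a founding director, so the next rule applies.
Johansson, Lindqvist and Vance all have continuous board tenure 15 years, so the next rule applies.
Among Johansson, Lindqvist and Vance, by equity stake (lower first): Johansson (3 percent) before Lindqvist (5 percent) before Vance (11 percent).
Full order: Tanaka, Haddad, Osei, Saleh, Dimitriou, Johansson, Lindqvist, Vance.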